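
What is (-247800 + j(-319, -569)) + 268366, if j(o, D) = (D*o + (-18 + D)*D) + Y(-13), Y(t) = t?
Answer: 536067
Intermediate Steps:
j(o, D) = -13 + D*o + D*(-18 + D) (j(o, D) = (D*o + (-18 + D)*D) - 13 = (D*o + D*(-18 + D)) - 13 = -13 + D*o + D*(-18 + D))
(-247800 + j(-319, -569)) + 268366 = (-247800 + (-13 + (-569)² - 18*(-569) - 569*(-319))) + 268366 = (-247800 + (-13 + 323761 + 10242 + 181511)) + 268366 = (-247800 + 515501) + 268366 = 267701 + 268366 = 536067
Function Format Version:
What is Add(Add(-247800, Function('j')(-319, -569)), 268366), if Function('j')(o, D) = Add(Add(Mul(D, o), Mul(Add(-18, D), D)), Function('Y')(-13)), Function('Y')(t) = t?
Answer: 536067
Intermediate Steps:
Function('j')(o, D) = Add(-13, Mul(D, o), Mul(D, Add(-18, D))) (Function('j')(o, D) = Add(Add(Mul(D, o), Mul(Add(-18, D), D)), -13) = Add(Add(Mul(D, o), Mul(D, Add(-18, D))), -13) = Add(-13, Mul(D, o), Mul(D, Add(-18, D))))
Add(Add(-247800, Function('j')(-319, -569)), 268366) = Add(Add(-247800, Add(-13, Pow(-569, 2), Mul(-18, -569), Mul(-569, -319))), 268366) = Add(Add(-247800, Add(-13, 323761, 10242, 181511)), 268366) = Add(Add(-247800, 515501), 268366) = Add(267701, 268366) = 536067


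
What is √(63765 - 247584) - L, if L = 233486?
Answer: -233486 + I*√183819 ≈ -2.3349e+5 + 428.74*I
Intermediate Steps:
√(63765 - 247584) - L = √(63765 - 247584) - 1*233486 = √(-183819) - 233486 = I*√183819 - 233486 = -233486 + I*√183819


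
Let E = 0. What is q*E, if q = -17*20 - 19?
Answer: 0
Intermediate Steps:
q = -359 (q = -340 - 19 = -359)
q*E = -359*0 = 0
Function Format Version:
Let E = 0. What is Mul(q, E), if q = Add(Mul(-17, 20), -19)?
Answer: 0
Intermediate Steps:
q = -359 (q = Add(-340, -19) = -359)
Mul(q, E) = Mul(-359, 0) = 0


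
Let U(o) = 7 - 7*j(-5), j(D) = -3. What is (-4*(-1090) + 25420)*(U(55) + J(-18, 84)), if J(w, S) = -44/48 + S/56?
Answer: 2553635/3 ≈ 8.5121e+5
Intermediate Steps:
J(w, S) = -11/12 + S/56 (J(w, S) = -44*1/48 + S*(1/56) = -11/12 + S/56)
U(o) = 28 (U(o) = 7 - 7*(-3) = 7 + 21 = 28)
(-4*(-1090) + 25420)*(U(55) + J(-18, 84)) = (-4*(-1090) + 25420)*(28 + (-11/12 + (1/56)*84)) = (4360 + 25420)*(28 + (-11/12 + 3/2)) = 29780*(28 + 7/12) = 29780*(343/12) = 2553635/3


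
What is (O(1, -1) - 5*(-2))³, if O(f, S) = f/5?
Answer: 132651/125 ≈ 1061.2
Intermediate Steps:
O(f, S) = f/5 (O(f, S) = f*(⅕) = f/5)
(O(1, -1) - 5*(-2))³ = ((⅕)*1 - 5*(-2))³ = (⅕ + 10)³ = (51/5)³ = 132651/125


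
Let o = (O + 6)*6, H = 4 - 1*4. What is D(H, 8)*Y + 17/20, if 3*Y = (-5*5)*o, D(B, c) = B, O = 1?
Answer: 17/20 ≈ 0.85000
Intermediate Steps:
H = 0 (H = 4 - 4 = 0)
o = 42 (o = (1 + 6)*6 = 7*6 = 42)
Y = -350 (Y = (-5*5*42)/3 = (-25*42)/3 = (⅓)*(-1050) = -350)
D(H, 8)*Y + 17/20 = 0*(-350) + 17/20 = 0 + 17*(1/20) = 0 + 17/20 = 17/20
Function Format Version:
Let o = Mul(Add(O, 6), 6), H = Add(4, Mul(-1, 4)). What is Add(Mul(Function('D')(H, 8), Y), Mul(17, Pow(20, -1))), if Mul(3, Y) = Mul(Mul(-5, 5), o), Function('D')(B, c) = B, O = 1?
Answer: Rational(17, 20) ≈ 0.85000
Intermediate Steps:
H = 0 (H = Add(4, -4) = 0)
o = 42 (o = Mul(Add(1, 6), 6) = Mul(7, 6) = 42)
Y = -350 (Y = Mul(Rational(1, 3), Mul(Mul(-5, 5), 42)) = Mul(Rational(1, 3), Mul(-25, 42)) = Mul(Rational(1, 3), -1050) = -350)
Add(Mul(Function('D')(H, 8), Y), Mul(17, Pow(20, -1))) = Add(Mul(0, -350), Mul(17, Pow(20, -1))) = Add(0, Mul(17, Rational(1, 20))) = Add(0, Rational(17, 20)) = Rational(17, 20)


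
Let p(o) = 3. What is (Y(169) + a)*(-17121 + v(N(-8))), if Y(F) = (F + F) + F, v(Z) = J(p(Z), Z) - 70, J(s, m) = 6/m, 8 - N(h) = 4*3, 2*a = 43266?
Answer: -380641950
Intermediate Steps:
a = 21633 (a = (½)*43266 = 21633)
N(h) = -4 (N(h) = 8 - 4*3 = 8 - 1*12 = 8 - 12 = -4)
v(Z) = -70 + 6/Z (v(Z) = 6/Z - 70 = -70 + 6/Z)
Y(F) = 3*F (Y(F) = 2*F + F = 3*F)
(Y(169) + a)*(-17121 + v(N(-8))) = (3*169 + 21633)*(-17121 + (-70 + 6/(-4))) = (507 + 21633)*(-17121 + (-70 + 6*(-¼))) = 22140*(-17121 + (-70 - 3/2)) = 22140*(-17121 - 143/2) = 22140*(-34385/2) = -380641950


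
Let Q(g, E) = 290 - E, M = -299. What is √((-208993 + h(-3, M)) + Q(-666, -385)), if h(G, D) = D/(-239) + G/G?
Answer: 2*I*√2974800974/239 ≈ 456.42*I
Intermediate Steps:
h(G, D) = 1 - D/239 (h(G, D) = D*(-1/239) + 1 = -D/239 + 1 = 1 - D/239)
√((-208993 + h(-3, M)) + Q(-666, -385)) = √((-208993 + (1 - 1/239*(-299))) + (290 - 1*(-385))) = √((-208993 + (1 + 299/239)) + (290 + 385)) = √((-208993 + 538/239) + 675) = √(-49948789/239 + 675) = √(-49787464/239) = 2*I*√2974800974/239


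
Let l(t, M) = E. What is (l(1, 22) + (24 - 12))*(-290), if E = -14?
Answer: 580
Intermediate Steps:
l(t, M) = -14
(l(1, 22) + (24 - 12))*(-290) = (-14 + (24 - 12))*(-290) = (-14 + 12)*(-290) = -2*(-290) = 580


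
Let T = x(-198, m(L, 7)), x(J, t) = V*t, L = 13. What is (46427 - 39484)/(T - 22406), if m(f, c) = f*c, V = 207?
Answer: -6943/3569 ≈ -1.9454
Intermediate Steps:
m(f, c) = c*f
x(J, t) = 207*t
T = 18837 (T = 207*(7*13) = 207*91 = 18837)
(46427 - 39484)/(T - 22406) = (46427 - 39484)/(18837 - 22406) = 6943/(-3569) = 6943*(-1/3569) = -6943/3569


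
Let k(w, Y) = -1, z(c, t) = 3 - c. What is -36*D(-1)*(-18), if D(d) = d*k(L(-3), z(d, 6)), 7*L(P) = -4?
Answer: 648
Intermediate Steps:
L(P) = -4/7 (L(P) = (⅐)*(-4) = -4/7)
D(d) = -d (D(d) = d*(-1) = -d)
-36*D(-1)*(-18) = -(-36)*(-1)*(-18) = -36*1*(-18) = -36*(-18) = 648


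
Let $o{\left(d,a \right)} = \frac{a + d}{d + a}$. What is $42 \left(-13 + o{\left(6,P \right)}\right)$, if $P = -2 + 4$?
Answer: $-504$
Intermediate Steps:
$P = 2$
$o{\left(d,a \right)} = 1$ ($o{\left(d,a \right)} = \frac{a + d}{a + d} = 1$)
$42 \left(-13 + o{\left(6,P \right)}\right) = 42 \left(-13 + 1\right) = 42 \left(-12\right) = -504$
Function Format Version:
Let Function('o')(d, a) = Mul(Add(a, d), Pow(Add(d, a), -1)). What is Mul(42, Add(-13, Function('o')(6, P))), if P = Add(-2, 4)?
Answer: -504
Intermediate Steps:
P = 2
Function('o')(d, a) = 1 (Function('o')(d, a) = Mul(Add(a, d), Pow(Add(a, d), -1)) = 1)
Mul(42, Add(-13, Function('o')(6, P))) = Mul(42, Add(-13, 1)) = Mul(42, -12) = -504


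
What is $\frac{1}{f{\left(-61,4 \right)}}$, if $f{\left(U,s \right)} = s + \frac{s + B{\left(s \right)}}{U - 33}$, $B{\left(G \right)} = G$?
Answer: $\frac{47}{184} \approx 0.25543$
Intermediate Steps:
$f{\left(U,s \right)} = s + \frac{2 s}{-33 + U}$ ($f{\left(U,s \right)} = s + \frac{s + s}{U - 33} = s + \frac{2 s}{-33 + U}$)
$\frac{1}{f{\left(-61,4 \right)}} = \frac{1}{4 \frac{1}{-33 - 61} \left(-31 - 61\right)} = \frac{1}{4 \frac{1}{-94} \left(-92\right)} = \frac{1}{4 \left(- \frac{1}{94}\right) \left(-92\right)} = \frac{1}{\frac{184}{47}} = \frac{47}{184}$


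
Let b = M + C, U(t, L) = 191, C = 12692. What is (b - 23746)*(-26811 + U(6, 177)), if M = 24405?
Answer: -355403620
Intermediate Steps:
b = 37097 (b = 24405 + 12692 = 37097)
(b - 23746)*(-26811 + U(6, 177)) = (37097 - 23746)*(-26811 + 191) = 13351*(-26620) = -355403620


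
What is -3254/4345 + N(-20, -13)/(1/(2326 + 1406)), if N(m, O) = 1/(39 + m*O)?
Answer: 15242594/1299155 ≈ 11.733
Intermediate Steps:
N(m, O) = 1/(39 + O*m)
-3254/4345 + N(-20, -13)/(1/(2326 + 1406)) = -3254/4345 + 1/((39 - 13*(-20))*(1/(2326 + 1406))) = -3254*1/4345 + 1/((39 + 260)*(1/3732)) = -3254/4345 + 1/(299*(1/3732)) = -3254/4345 + (1/299)*3732 = -3254/4345 + 3732/299 = 15242594/1299155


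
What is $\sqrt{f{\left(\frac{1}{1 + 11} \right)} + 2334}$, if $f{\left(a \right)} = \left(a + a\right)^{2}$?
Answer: $\frac{5 \sqrt{3361}}{6} \approx 48.312$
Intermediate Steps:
$f{\left(a \right)} = 4 a^{2}$ ($f{\left(a \right)} = \left(2 a\right)^{2} = 4 a^{2}$)
$\sqrt{f{\left(\frac{1}{1 + 11} \right)} + 2334} = \sqrt{4 \left(\frac{1}{1 + 11}\right)^{2} + 2334} = \sqrt{4 \left(\frac{1}{12}\right)^{2} + 2334} = \sqrt{\frac{4}{144} + 2334} = \sqrt{4 \cdot \frac{1}{144} + 2334} = \sqrt{\frac{1}{36} + 2334} = \sqrt{\frac{84025}{36}} = \frac{5 \sqrt{3361}}{6}$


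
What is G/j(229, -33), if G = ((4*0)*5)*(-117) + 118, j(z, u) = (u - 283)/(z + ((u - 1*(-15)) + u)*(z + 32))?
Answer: 385919/79 ≈ 4885.0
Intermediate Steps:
j(z, u) = (-283 + u)/(z + (15 + 2*u)*(32 + z)) (j(z, u) = (-283 + u)/(z + ((u + 15) + u)*(32 + z)) = (-283 + u)/(z + ((15 + u) + u)*(32 + z)) = (-283 + u)/(z + (15 + 2*u)*(32 + z)))
G = 118 (G = (0*5)*(-117) + 118 = 0*(-117) + 118 = 0 + 118 = 118)
G/j(229, -33) = 118/(((-283 - 33)/(2*(240 + 8*229 + 32*(-33) - 33*229)))) = 118/(((1/2)*(-316)/(240 + 1832 - 1056 - 7557))) = 118/(((1/2)*(-316)/(-6541))) = 118/(((1/2)*(-1/6541)*(-316))) = 118/(158/6541) = 118*(6541/158) = 385919/79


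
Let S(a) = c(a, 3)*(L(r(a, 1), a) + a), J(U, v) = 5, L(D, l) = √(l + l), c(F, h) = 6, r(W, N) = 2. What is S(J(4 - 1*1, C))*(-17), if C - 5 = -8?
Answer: -510 - 102*√10 ≈ -832.55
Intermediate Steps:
C = -3 (C = 5 - 8 = -3)
L(D, l) = √2*√l (L(D, l) = √(2*l) = √2*√l)
S(a) = 6*a + 6*√2*√a (S(a) = 6*(√2*√a + a) = 6*(a + √2*√a) = 6*a + 6*√2*√a)
S(J(4 - 1*1, C))*(-17) = (6*5 + 6*√2*√5)*(-17) = (30 + 6*√10)*(-17) = -510 - 102*√10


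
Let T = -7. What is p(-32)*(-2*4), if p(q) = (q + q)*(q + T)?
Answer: -19968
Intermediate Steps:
p(q) = 2*q*(-7 + q) (p(q) = (q + q)*(q - 7) = (2*q)*(-7 + q) = 2*q*(-7 + q))
p(-32)*(-2*4) = (2*(-32)*(-7 - 32))*(-2*4) = (2*(-32)*(-39))*(-8) = 2496*(-8) = -19968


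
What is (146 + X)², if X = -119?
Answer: 729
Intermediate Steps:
(146 + X)² = (146 - 119)² = 27² = 729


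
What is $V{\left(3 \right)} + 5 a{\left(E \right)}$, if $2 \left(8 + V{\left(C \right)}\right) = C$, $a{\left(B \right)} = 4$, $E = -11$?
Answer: $\frac{27}{2} \approx 13.5$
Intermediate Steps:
$V{\left(C \right)} = -8 + \frac{C}{2}$
$V{\left(3 \right)} + 5 a{\left(E \right)} = \left(-8 + \frac{1}{2} \cdot 3\right) + 5 \cdot 4 = \left(-8 + \frac{3}{2}\right) + 20 = - \frac{13}{2} + 20 = \frac{27}{2}$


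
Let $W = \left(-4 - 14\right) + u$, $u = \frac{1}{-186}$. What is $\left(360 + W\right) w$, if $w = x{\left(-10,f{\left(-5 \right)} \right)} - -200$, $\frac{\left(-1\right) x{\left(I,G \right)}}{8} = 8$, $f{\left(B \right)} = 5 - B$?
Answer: $\frac{4325548}{93} \approx 46511.0$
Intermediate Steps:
$x{\left(I,G \right)} = -64$ ($x{\left(I,G \right)} = \left(-8\right) 8 = -64$)
$w = 136$ ($w = -64 - -200 = -64 + 200 = 136$)
$u = - \frac{1}{186} \approx -0.0053763$
$W = - \frac{3349}{186}$ ($W = \left(-4 - 14\right) - \frac{1}{186} = -18 - \frac{1}{186} = - \frac{3349}{186} \approx -18.005$)
$\left(360 + W\right) w = \left(360 - \frac{3349}{186}\right) 136 = \frac{63611}{186} \cdot 136 = \frac{4325548}{93}$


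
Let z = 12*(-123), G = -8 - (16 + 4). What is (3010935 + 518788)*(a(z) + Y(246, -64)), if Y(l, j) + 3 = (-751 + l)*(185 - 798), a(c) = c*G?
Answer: 1238544503470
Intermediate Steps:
G = -28 (G = -8 - 1*20 = -8 - 20 = -28)
z = -1476
a(c) = -28*c (a(c) = c*(-28) = -28*c)
Y(l, j) = 460360 - 613*l (Y(l, j) = -3 + (-751 + l)*(185 - 798) = -3 + (-751 + l)*(-613) = -3 + (460363 - 613*l) = 460360 - 613*l)
(3010935 + 518788)*(a(z) + Y(246, -64)) = (3010935 + 518788)*(-28*(-1476) + (460360 - 613*246)) = 3529723*(41328 + (460360 - 150798)) = 3529723*(41328 + 309562) = 3529723*350890 = 1238544503470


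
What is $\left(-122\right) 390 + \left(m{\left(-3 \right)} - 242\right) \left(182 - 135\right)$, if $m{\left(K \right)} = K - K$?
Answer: $-58954$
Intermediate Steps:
$m{\left(K \right)} = 0$
$\left(-122\right) 390 + \left(m{\left(-3 \right)} - 242\right) \left(182 - 135\right) = \left(-122\right) 390 + \left(0 - 242\right) \left(182 - 135\right) = -47580 - 11374 = -58954$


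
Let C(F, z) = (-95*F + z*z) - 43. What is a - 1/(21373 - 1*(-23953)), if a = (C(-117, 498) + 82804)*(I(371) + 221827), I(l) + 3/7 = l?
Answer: 3443185316664719/45326 ≈ 7.5965e+10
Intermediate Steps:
I(l) = -3/7 + l
C(F, z) = -43 + z² - 95*F (C(F, z) = (-95*F + z²) - 43 = (z² - 95*F) - 43 = -43 + z² - 95*F)
a = 75964905720 (a = ((-43 + 498² - 95*(-117)) + 82804)*((-3/7 + 371) + 221827) = ((-43 + 248004 + 11115) + 82804)*(2594/7 + 221827) = (259076 + 82804)*(1555383/7) = 341880*(1555383/7) = 75964905720)
a - 1/(21373 - 1*(-23953)) = 75964905720 - 1/(21373 - 1*(-23953)) = 75964905720 - 1/(21373 + 23953) = 75964905720 - 1/45326 = 3443185316664719/45326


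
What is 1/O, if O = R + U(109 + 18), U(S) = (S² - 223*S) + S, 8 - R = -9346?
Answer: -1/2711 ≈ -0.00036887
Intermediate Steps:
R = 9354 (R = 8 - 1*(-9346) = 8 + 9346 = 9354)
U(S) = S² - 222*S
O = -2711 (O = 9354 + (109 + 18)*(-222 + (109 + 18)) = 9354 + 127*(-222 + 127) = 9354 + 127*(-95) = 9354 - 12065 = -2711)
1/O = 1/(-2711) = -1/2711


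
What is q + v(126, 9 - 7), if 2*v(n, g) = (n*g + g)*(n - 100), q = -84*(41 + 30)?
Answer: -2662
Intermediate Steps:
q = -5964 (q = -84*71 = -5964)
v(n, g) = (-100 + n)*(g + g*n)/2 (v(n, g) = ((n*g + g)*(n - 100))/2 = ((g*n + g)*(-100 + n))/2 = ((g + g*n)*(-100 + n))/2 = ((-100 + n)*(g + g*n))/2 = (-100 + n)*(g + g*n)/2)
q + v(126, 9 - 7) = -5964 + (9 - 7)*(-100 + 126**2 - 99*126)/2 = -5964 + (1/2)*2*(-100 + 15876 - 12474) = -5964 + (1/2)*2*3302 = -5964 + 3302 = -2662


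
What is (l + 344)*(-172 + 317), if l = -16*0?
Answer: 49880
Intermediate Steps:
l = 0
(l + 344)*(-172 + 317) = (0 + 344)*(-172 + 317) = 344*145 = 49880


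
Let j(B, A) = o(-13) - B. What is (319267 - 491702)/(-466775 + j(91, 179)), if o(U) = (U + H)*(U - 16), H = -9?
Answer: 172435/466228 ≈ 0.36985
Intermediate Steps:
o(U) = (-16 + U)*(-9 + U) (o(U) = (U - 9)*(U - 16) = (-9 + U)*(-16 + U) = (-16 + U)*(-9 + U))
j(B, A) = 638 - B (j(B, A) = (144 + (-13)² - 25*(-13)) - B = (144 + 169 + 325) - B = 638 - B)
(319267 - 491702)/(-466775 + j(91, 179)) = (319267 - 491702)/(-466775 + (638 - 1*91)) = -172435/(-466775 + (638 - 91)) = -172435/(-466775 + 547) = -172435/(-466228) = -172435*(-1/466228) = 172435/466228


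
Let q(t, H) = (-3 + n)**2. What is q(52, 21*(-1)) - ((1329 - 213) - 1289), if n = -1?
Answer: 189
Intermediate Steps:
q(t, H) = 16 (q(t, H) = (-3 - 1)**2 = (-4)**2 = 16)
q(52, 21*(-1)) - ((1329 - 213) - 1289) = 16 - ((1329 - 213) - 1289) = 16 - (1116 - 1289) = 16 - 1*(-173) = 16 + 173 = 189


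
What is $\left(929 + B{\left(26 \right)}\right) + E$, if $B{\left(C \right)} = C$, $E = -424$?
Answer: $531$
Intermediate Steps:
$\left(929 + B{\left(26 \right)}\right) + E = \left(929 + 26\right) - 424 = 955 - 424 = 531$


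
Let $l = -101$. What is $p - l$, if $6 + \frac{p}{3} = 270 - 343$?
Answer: $-136$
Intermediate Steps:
$p = -237$ ($p = -18 + 3 \left(270 - 343\right) = -18 + 3 \left(-73\right) = -18 - 219 = -237$)
$p - l = -237 - -101 = -237 + 101 = -136$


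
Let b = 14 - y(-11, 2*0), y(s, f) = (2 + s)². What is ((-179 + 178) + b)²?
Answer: 4624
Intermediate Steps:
b = -67 (b = 14 - (2 - 11)² = 14 - 1*(-9)² = 14 - 1*81 = 14 - 81 = -67)
((-179 + 178) + b)² = ((-179 + 178) - 67)² = (-1 - 67)² = (-68)² = 4624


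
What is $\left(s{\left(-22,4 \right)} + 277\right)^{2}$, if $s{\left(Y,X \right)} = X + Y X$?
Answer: $37249$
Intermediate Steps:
$s{\left(Y,X \right)} = X + X Y$
$\left(s{\left(-22,4 \right)} + 277\right)^{2} = \left(4 \left(1 - 22\right) + 277\right)^{2} = \left(4 \left(-21\right) + 277\right)^{2} = \left(-84 + 277\right)^{2} = 193^{2} = 37249$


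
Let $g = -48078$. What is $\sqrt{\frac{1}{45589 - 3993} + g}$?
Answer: $\frac{i \sqrt{20796466012313}}{20798} \approx 219.27 i$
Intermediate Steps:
$\sqrt{\frac{1}{45589 - 3993} + g} = \sqrt{\frac{1}{45589 - 3993} - 48078} = \sqrt{\frac{1}{41596} - 48078} = \sqrt{- \frac{1999852487}{41596}} = \frac{i \sqrt{20796466012313}}{20798}$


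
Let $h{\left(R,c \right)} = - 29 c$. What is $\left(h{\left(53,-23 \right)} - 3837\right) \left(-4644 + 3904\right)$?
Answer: $2345800$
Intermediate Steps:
$\left(h{\left(53,-23 \right)} - 3837\right) \left(-4644 + 3904\right) = \left(\left(-29\right) \left(-23\right) - 3837\right) \left(-4644 + 3904\right) = \left(667 - 3837\right) \left(-740\right) = \left(-3170\right) \left(-740\right) = 2345800$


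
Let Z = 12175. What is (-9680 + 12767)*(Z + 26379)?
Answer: 119016198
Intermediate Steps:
(-9680 + 12767)*(Z + 26379) = (-9680 + 12767)*(12175 + 26379) = 3087*38554 = 119016198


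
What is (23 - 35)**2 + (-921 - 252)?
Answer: -1029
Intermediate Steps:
(23 - 35)**2 + (-921 - 252) = (-12)**2 - 1173 = 144 - 1173 = -1029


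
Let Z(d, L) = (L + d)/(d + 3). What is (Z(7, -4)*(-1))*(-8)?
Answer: 12/5 ≈ 2.4000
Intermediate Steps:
Z(d, L) = (L + d)/(3 + d)
(Z(7, -4)*(-1))*(-8) = (((-4 + 7)/(3 + 7))*(-1))*(-8) = ((3/10)*(-1))*(-8) = -3/10*(-8) = 12/5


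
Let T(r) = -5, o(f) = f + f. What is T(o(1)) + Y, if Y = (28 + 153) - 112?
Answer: 64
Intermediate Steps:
o(f) = 2*f
Y = 69 (Y = 181 - 112 = 69)
T(o(1)) + Y = -5 + 69 = 64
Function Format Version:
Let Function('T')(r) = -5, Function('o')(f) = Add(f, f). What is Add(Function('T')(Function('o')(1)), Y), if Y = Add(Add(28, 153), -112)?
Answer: 64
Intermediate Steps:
Function('o')(f) = Mul(2, f)
Y = 69 (Y = Add(181, -112) = 69)
Add(Function('T')(Function('o')(1)), Y) = Add(-5, 69) = 64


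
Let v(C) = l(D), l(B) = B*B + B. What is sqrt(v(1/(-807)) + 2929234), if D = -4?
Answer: sqrt(2929246) ≈ 1711.5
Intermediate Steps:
l(B) = B + B**2 (l(B) = B**2 + B = B + B**2)
v(C) = 12 (v(C) = -4*(1 - 4) = -4*(-3) = 12)
sqrt(v(1/(-807)) + 2929234) = sqrt(12 + 2929234) = sqrt(2929246)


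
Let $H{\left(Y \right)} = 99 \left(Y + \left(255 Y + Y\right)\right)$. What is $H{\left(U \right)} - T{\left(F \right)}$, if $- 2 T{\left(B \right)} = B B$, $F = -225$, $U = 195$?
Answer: $\frac{9973395}{2} \approx 4.9867 \cdot 10^{6}$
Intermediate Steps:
$T{\left(B \right)} = - \frac{B^{2}}{2}$ ($T{\left(B \right)} = - \frac{B B}{2} = - \frac{B^{2}}{2}$)
$H{\left(Y \right)} = 25443 Y$ ($H{\left(Y \right)} = 99 \left(Y + 256 Y\right) = 99 \cdot 257 Y = 25443 Y$)
$H{\left(U \right)} - T{\left(F \right)} = 25443 \cdot 195 - - \frac{\left(-225\right)^{2}}{2} = 4961385 - \left(- \frac{1}{2}\right) 50625 = 4961385 - - \frac{50625}{2} = 4961385 + \frac{50625}{2} = \frac{9973395}{2}$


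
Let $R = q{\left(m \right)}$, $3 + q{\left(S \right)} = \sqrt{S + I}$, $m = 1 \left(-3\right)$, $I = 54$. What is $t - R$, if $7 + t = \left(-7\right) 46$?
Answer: $-326 - \sqrt{51} \approx -333.14$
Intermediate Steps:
$m = -3$
$q{\left(S \right)} = -3 + \sqrt{54 + S}$ ($q{\left(S \right)} = -3 + \sqrt{S + 54} = -3 + \sqrt{54 + S}$)
$t = -329$ ($t = -7 - 322 = -329$)
$R = -3 + \sqrt{51}$ ($R = -3 + \sqrt{54 - 3} = -3 + \sqrt{51} \approx 4.1414$)
$t - R = -329 - \left(-3 + \sqrt{51}\right) = -329 + \left(3 - \sqrt{51}\right) = -326 - \sqrt{51}$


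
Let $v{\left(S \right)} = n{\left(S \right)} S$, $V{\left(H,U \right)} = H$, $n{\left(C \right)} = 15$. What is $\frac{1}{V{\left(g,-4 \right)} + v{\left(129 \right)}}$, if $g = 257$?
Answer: $\frac{1}{2192} \approx 0.0004562$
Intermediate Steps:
$v{\left(S \right)} = 15 S$
$\frac{1}{V{\left(g,-4 \right)} + v{\left(129 \right)}} = \frac{1}{257 + 15 \cdot 129} = \frac{1}{257 + 1935} = \frac{1}{2192}$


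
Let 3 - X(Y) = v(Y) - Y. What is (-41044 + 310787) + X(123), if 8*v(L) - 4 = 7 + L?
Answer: 1079409/4 ≈ 2.6985e+5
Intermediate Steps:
v(L) = 11/8 + L/8 (v(L) = ½ + (7 + L)/8 = ½ + (7/8 + L/8) = 11/8 + L/8)
X(Y) = 13/8 + 7*Y/8 (X(Y) = 3 - ((11/8 + Y/8) - Y) = 3 - (11/8 - 7*Y/8) = 3 + (-11/8 + 7*Y/8) = 13/8 + 7*Y/8)
(-41044 + 310787) + X(123) = (-41044 + 310787) + (13/8 + (7/8)*123) = 269743 + (13/8 + 861/8) = 269743 + 437/4 = 1079409/4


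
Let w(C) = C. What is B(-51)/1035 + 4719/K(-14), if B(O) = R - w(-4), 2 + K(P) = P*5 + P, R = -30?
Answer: -4886401/89010 ≈ -54.897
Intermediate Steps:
K(P) = -2 + 6*P (K(P) = -2 + (P*5 + P) = -2 + (5*P + P) = -2 + 6*P)
B(O) = -26 (B(O) = -30 - 1*(-4) = -30 + 4 = -26)
B(-51)/1035 + 4719/K(-14) = -26/1035 + 4719/(-2 + 6*(-14)) = -26*1/1035 + 4719/(-2 - 84) = -26/1035 + 4719/(-86) = -26/1035 + 4719*(-1/86) = -26/1035 - 4719/86 = -4886401/89010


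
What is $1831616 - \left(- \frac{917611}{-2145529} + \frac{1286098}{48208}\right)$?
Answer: $\frac{94722141743828391}{51715831016} \approx 1.8316 \cdot 10^{6}$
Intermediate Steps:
$1831616 - \left(- \frac{917611}{-2145529} + \frac{1286098}{48208}\right) = 1831616 - \left(\left(-917611\right) \left(- \frac{1}{2145529}\right) + 1286098 \cdot \frac{1}{48208}\right) = 1831616 - \left(\frac{917611}{2145529} + \frac{643049}{24104}\right) = 1831616 - \frac{1401798373465}{51715831016} = \frac{94722141743828391}{51715831016}$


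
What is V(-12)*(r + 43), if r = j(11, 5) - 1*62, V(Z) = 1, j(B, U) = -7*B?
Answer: -96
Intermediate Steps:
r = -139 (r = -7*11 - 1*62 = -77 - 62 = -139)
V(-12)*(r + 43) = 1*(-139 + 43) = 1*(-96) = -96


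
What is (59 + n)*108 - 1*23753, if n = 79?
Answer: -8849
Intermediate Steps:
(59 + n)*108 - 1*23753 = (59 + 79)*108 - 1*23753 = 138*108 - 23753 = 14904 - 23753 = -8849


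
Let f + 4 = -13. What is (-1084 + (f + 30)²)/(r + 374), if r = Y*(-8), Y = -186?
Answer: -915/1862 ≈ -0.49141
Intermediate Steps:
f = -17 (f = -4 - 13 = -17)
r = 1488 (r = -186*(-8) = 1488)
(-1084 + (f + 30)²)/(r + 374) = (-1084 + (-17 + 30)²)/(1488 + 374) = (-1084 + 13²)/1862 = (-1084 + 169)*(1/1862) = -915*1/1862 = -915/1862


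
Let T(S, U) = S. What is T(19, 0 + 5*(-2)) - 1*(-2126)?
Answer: 2145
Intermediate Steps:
T(19, 0 + 5*(-2)) - 1*(-2126) = 19 - 1*(-2126) = 19 + 2126 = 2145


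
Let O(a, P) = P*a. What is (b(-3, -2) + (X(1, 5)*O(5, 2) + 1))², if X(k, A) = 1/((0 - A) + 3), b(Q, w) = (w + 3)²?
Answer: 9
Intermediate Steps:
b(Q, w) = (3 + w)²
X(k, A) = 1/(3 - A) (X(k, A) = 1/(-A + 3) = 1/(3 - A))
(b(-3, -2) + (X(1, 5)*O(5, 2) + 1))² = ((3 - 2)² + ((-1/(-3 + 5))*(2*5) + 1))² = (1² + (-1/2*10 + 1))² = (1 + (-1*½*10 + 1))² = (1 + (-½*10 + 1))² = (1 + (-5 + 1))² = (1 - 4)² = (-3)² = 9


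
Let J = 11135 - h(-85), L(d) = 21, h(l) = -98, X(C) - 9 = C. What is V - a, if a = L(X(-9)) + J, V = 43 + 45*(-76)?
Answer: -14631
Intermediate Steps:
X(C) = 9 + C
J = 11233 (J = 11135 - 1*(-98) = 11135 + 98 = 11233)
V = -3377 (V = 43 - 3420 = -3377)
a = 11254 (a = 21 + 11233 = 11254)
V - a = -3377 - 1*11254 = -3377 - 11254 = -14631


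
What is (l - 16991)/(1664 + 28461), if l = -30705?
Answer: -47696/30125 ≈ -1.5833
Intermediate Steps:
(l - 16991)/(1664 + 28461) = (-30705 - 16991)/(1664 + 28461) = -47696/30125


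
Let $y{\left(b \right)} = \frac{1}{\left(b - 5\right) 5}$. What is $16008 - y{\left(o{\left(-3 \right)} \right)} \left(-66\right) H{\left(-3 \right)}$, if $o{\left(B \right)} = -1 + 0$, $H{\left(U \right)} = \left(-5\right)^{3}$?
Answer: $16283$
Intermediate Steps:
$H{\left(U \right)} = -125$
$o{\left(B \right)} = -1$
$y{\left(b \right)} = \frac{1}{5 \left(-5 + b\right)}$ ($y{\left(b \right)} = \frac{1}{-5 + b} \frac{1}{5} = \frac{1}{5 \left(-5 + b\right)}$)
$16008 - y{\left(o{\left(-3 \right)} \right)} \left(-66\right) H{\left(-3 \right)} = 16008 - \frac{1}{5 \left(-5 - 1\right)} \left(-66\right) \left(-125\right) = 16008 - \frac{1}{5 \left(-6\right)} \left(-66\right) \left(-125\right) = 16008 - \frac{1}{5} \left(- \frac{1}{6}\right) \left(-66\right) \left(-125\right) = 16008 - \left(- \frac{1}{30}\right) \left(-66\right) \left(-125\right) = 16008 - \frac{11}{5} \left(-125\right) = 16008 - -275 = 16008 + 275 = 16283$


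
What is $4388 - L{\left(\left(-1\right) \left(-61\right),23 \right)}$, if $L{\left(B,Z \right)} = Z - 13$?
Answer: $4378$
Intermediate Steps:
$L{\left(B,Z \right)} = -13 + Z$
$4388 - L{\left(\left(-1\right) \left(-61\right),23 \right)} = 4388 - \left(-13 + 23\right) = 4388 - 10 = 4378$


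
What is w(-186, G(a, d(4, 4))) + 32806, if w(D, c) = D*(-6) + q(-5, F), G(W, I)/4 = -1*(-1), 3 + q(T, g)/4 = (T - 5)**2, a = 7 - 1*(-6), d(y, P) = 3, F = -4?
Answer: 34310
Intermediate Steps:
a = 13 (a = 7 + 6 = 13)
q(T, g) = -12 + 4*(-5 + T)**2 (q(T, g) = -12 + 4*(T - 5)**2 = -12 + 4*(-5 + T)**2)
G(W, I) = 4 (G(W, I) = 4*(-1*(-1)) = 4*1 = 4)
w(D, c) = 388 - 6*D (w(D, c) = D*(-6) + (-12 + 4*(-5 - 5)**2) = -6*D + (-12 + 4*(-10)**2) = -6*D + (-12 + 4*100) = -6*D + (-12 + 400) = -6*D + 388 = 388 - 6*D)
w(-186, G(a, d(4, 4))) + 32806 = (388 - 6*(-186)) + 32806 = (388 + 1116) + 32806 = 1504 + 32806 = 34310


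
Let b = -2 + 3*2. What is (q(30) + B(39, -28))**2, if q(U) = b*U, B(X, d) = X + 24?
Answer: 33489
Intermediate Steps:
B(X, d) = 24 + X
b = 4 (b = -2 + 6 = 4)
q(U) = 4*U
(q(30) + B(39, -28))**2 = (4*30 + (24 + 39))**2 = (120 + 63)**2 = 183**2 = 33489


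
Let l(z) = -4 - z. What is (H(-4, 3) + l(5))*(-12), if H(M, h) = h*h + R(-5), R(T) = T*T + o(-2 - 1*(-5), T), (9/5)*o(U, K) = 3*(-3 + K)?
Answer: -140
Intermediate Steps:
o(U, K) = -5 + 5*K/3 (o(U, K) = 5*(3*(-3 + K))/9 = 5*(-9 + 3*K)/9 = -5 + 5*K/3)
R(T) = -5 + T**2 + 5*T/3 (R(T) = T*T + (-5 + 5*T/3) = T**2 + (-5 + 5*T/3) = -5 + T**2 + 5*T/3)
H(M, h) = 35/3 + h**2 (H(M, h) = h*h + (-5 + (-5)**2 + (5/3)*(-5)) = h**2 + (-5 + 25 - 25/3) = h**2 + 35/3 = 35/3 + h**2)
(H(-4, 3) + l(5))*(-12) = ((35/3 + 3**2) + (-4 - 1*5))*(-12) = ((35/3 + 9) + (-4 - 5))*(-12) = (62/3 - 9)*(-12) = (35/3)*(-12) = -140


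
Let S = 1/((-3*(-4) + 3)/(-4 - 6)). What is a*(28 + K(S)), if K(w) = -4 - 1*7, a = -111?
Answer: -1887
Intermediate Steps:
S = -2/3 (S = 1/((12 + 3)/(-10)) = 1/(15*(-1/10)) = 1/(-3/2) = -2/3 ≈ -0.66667)
K(w) = -11 (K(w) = -4 - 7 = -11)
a*(28 + K(S)) = -111*(28 - 11) = -111*17 = -1887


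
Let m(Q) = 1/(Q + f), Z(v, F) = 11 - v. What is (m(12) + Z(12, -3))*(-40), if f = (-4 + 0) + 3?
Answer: 400/11 ≈ 36.364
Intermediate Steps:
f = -1 (f = -4 + 3 = -1)
m(Q) = 1/(-1 + Q) (m(Q) = 1/(Q - 1) = 1/(-1 + Q))
(m(12) + Z(12, -3))*(-40) = (1/(-1 + 12) + (11 - 1*12))*(-40) = (1/11 + (11 - 12))*(-40) = (1/11 - 1)*(-40) = -10/11*(-40) = 400/11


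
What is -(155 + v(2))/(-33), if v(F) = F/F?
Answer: 52/11 ≈ 4.7273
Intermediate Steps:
v(F) = 1
-(155 + v(2))/(-33) = -(155 + 1)/(-33) = -(-1)*156/33 = -1*(-52/11) = 52/11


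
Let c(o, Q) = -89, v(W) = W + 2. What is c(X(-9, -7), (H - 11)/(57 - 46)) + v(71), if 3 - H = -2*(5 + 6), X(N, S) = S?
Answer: -16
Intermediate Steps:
v(W) = 2 + W
H = 25 (H = 3 - (-2)*(5 + 6) = 3 - (-2)*11 = 3 - 1*(-22) = 3 + 22 = 25)
c(X(-9, -7), (H - 11)/(57 - 46)) + v(71) = -89 + (2 + 71) = -89 + 73 = -16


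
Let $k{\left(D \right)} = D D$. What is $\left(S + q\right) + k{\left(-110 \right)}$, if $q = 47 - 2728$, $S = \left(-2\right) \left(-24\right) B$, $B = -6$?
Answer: $9131$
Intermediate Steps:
$k{\left(D \right)} = D^{2}$
$S = -288$ ($S = \left(-2\right) \left(-24\right) \left(-6\right) = 48 \left(-6\right) = -288$)
$q = -2681$ ($q = 47 - 2728 = -2681$)
$\left(S + q\right) + k{\left(-110 \right)} = \left(-288 - 2681\right) + \left(-110\right)^{2} = -2969 + 12100 = 9131$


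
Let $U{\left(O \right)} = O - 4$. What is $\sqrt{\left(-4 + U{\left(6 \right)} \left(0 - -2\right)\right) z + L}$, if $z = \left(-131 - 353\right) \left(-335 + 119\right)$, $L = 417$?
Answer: $\sqrt{417} \approx 20.421$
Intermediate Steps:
$U{\left(O \right)} = -4 + O$ ($U{\left(O \right)} = O - 4 = -4 + O$)
$z = 104544$ ($z = \left(-484\right) \left(-216\right) = 104544$)
$\sqrt{\left(-4 + U{\left(6 \right)} \left(0 - -2\right)\right) z + L} = \sqrt{\left(-4 + \left(-4 + 6\right) \left(0 - -2\right)\right) 104544 + 417} = \sqrt{\left(-4 + 2 \left(0 + 2\right)\right) 104544 + 417} = \sqrt{\left(-4 + 2 \cdot 2\right) 104544 + 417} = \sqrt{\left(-4 + 4\right) 104544 + 417} = \sqrt{0 \cdot 104544 + 417} = \sqrt{0 + 417} = \sqrt{417}$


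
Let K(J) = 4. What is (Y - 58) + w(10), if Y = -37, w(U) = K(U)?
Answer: -91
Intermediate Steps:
w(U) = 4
(Y - 58) + w(10) = (-37 - 58) + 4 = -95 + 4 = -91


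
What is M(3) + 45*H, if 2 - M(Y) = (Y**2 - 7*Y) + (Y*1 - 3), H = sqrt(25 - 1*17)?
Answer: 14 + 90*sqrt(2) ≈ 141.28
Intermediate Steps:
H = 2*sqrt(2) (H = sqrt(25 - 17) = sqrt(8) = 2*sqrt(2) ≈ 2.8284)
M(Y) = 5 - Y**2 + 6*Y (M(Y) = 2 - ((Y**2 - 7*Y) + (Y*1 - 3)) = 2 - ((Y**2 - 7*Y) + (Y - 3)) = 2 - ((Y**2 - 7*Y) + (-3 + Y)) = 2 - (-3 + Y**2 - 6*Y) = 2 + (3 - Y**2 + 6*Y) = 5 - Y**2 + 6*Y)
M(3) + 45*H = (5 - 1*3**2 + 6*3) + 45*(2*sqrt(2)) = (5 - 1*9 + 18) + 90*sqrt(2) = (5 - 9 + 18) + 90*sqrt(2) = 14 + 90*sqrt(2)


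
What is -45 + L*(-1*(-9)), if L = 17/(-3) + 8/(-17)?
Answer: -1704/17 ≈ -100.24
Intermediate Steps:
L = -313/51 (L = 17*(-1/3) + 8*(-1/17) = -17/3 - 8/17 = -313/51 ≈ -6.1373)
-45 + L*(-1*(-9)) = -45 - (-313)*(-9)/51 = -45 - 313/51*9 = -45 - 939/17 = -1704/17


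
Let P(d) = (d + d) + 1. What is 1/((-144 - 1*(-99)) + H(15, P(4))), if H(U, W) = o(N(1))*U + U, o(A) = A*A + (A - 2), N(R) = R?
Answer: -1/30 ≈ -0.033333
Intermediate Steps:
P(d) = 1 + 2*d (P(d) = 2*d + 1 = 1 + 2*d)
o(A) = -2 + A + A² (o(A) = A² + (-2 + A) = -2 + A + A²)
H(U, W) = U (H(U, W) = (-2 + 1 + 1²)*U + U = (-2 + 1 + 1)*U + U = 0*U + U = 0 + U = U)
1/((-144 - 1*(-99)) + H(15, P(4))) = 1/((-144 - 1*(-99)) + 15) = 1/((-144 + 99) + 15) = 1/(-45 + 15) = 1/(-30) = -1/30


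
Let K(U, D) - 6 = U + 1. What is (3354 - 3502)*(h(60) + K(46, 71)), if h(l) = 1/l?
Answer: -117697/15 ≈ -7846.5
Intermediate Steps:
K(U, D) = 7 + U (K(U, D) = 6 + (U + 1) = 6 + (1 + U) = 7 + U)
(3354 - 3502)*(h(60) + K(46, 71)) = (3354 - 3502)*(1/60 + (7 + 46)) = -148*(1/60 + 53) = -148*3181/60 = -117697/15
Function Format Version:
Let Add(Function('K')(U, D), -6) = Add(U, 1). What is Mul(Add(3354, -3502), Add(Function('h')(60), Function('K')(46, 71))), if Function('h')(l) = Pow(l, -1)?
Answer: Rational(-117697, 15) ≈ -7846.5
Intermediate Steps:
Function('K')(U, D) = Add(7, U) (Function('K')(U, D) = Add(6, Add(U, 1)) = Add(6, Add(1, U)) = Add(7, U))
Mul(Add(3354, -3502), Add(Function('h')(60), Function('K')(46, 71))) = Mul(Add(3354, -3502), Add(Pow(60, -1), Add(7, 46))) = Mul(-148, Add(Rational(1, 60), 53)) = Mul(-148, Rational(3181, 60)) = Rational(-117697, 15)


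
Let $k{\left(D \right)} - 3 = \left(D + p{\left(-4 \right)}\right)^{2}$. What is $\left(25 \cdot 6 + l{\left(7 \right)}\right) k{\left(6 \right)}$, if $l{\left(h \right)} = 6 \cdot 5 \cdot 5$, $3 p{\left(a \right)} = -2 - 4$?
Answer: $5700$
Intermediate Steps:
$p{\left(a \right)} = -2$ ($p{\left(a \right)} = \frac{-2 - 4}{3} = \frac{1}{3} \left(-6\right) = -2$)
$l{\left(h \right)} = 150$ ($l{\left(h \right)} = 30 \cdot 5 = 150$)
$k{\left(D \right)} = 3 + \left(-2 + D\right)^{2}$ ($k{\left(D \right)} = 3 + \left(D - 2\right)^{2} = 3 + \left(-2 + D\right)^{2}$)
$\left(25 \cdot 6 + l{\left(7 \right)}\right) k{\left(6 \right)} = \left(25 \cdot 6 + 150\right) \left(3 + \left(-2 + 6\right)^{2}\right) = \left(150 + 150\right) \left(3 + 4^{2}\right) = 300 \left(3 + 16\right) = 300 \cdot 19 = 5700$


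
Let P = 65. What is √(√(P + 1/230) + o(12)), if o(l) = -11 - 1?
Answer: √(-634800 + 230*√3438730)/230 ≈ 1.9843*I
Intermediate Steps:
o(l) = -12
√(√(P + 1/230) + o(12)) = √(√(65 + 1/230) - 12) = √(√(14951/230) - 12) = √(√3438730/230 - 12) = √(-12 + √3438730/230)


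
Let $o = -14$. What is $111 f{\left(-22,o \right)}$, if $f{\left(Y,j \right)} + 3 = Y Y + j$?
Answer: $51837$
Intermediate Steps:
$f{\left(Y,j \right)} = -3 + j + Y^{2}$ ($f{\left(Y,j \right)} = -3 + \left(Y Y + j\right) = -3 + \left(Y^{2} + j\right) = -3 + \left(j + Y^{2}\right) = -3 + j + Y^{2}$)
$111 f{\left(-22,o \right)} = 111 \left(-3 - 14 + \left(-22\right)^{2}\right) = 111 \left(-3 - 14 + 484\right) = 111 \cdot 467 = 51837$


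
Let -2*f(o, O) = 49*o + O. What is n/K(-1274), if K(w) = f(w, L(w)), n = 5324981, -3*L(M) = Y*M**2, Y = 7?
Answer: 15974943/5774405 ≈ 2.7665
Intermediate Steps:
L(M) = -7*M**2/3
f(o, O) = -49*o/2 - O/2 (f(o, O) = -(49*o + O)/2 = -(O + 49*o)/2 = -49*o/2 - O/2)
K(w) = -49*w/2 + 7*w**2/6 (K(w) = -49*w/2 - (-7)*w**2/6 = -49*w/2 + 7*w**2/6)
n/K(-1274) = 5324981/(((7/6)*(-1274)*(-21 - 1274))) = 5324981/(((7/6)*(-1274)*(-1295))) = 5324981/(5774405/3) = 5324981*(3/5774405) = 15974943/5774405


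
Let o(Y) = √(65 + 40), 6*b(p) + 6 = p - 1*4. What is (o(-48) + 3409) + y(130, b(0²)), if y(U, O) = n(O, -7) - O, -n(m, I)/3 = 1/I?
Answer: 71633/21 + √105 ≈ 3421.3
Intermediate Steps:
b(p) = -5/3 + p/6 (b(p) = -1 + (p - 1*4)/6 = -1 + (p - 4)/6 = -1 + (-4 + p)/6 = -1 + (-⅔ + p/6) = -5/3 + p/6)
n(m, I) = -3/I
y(U, O) = 3/7 - O (y(U, O) = -3/(-7) - O = -3*(-⅐) - O = 3/7 - O)
o(Y) = √105
(o(-48) + 3409) + y(130, b(0²)) = (√105 + 3409) + (3/7 - (-5/3 + (⅙)*0²)) = (3409 + √105) + (3/7 - (-5/3 + (⅙)*0)) = (3409 + √105) + (3/7 - (-5/3 + 0)) = (3409 + √105) + (3/7 - 1*(-5/3)) = (3409 + √105) + (3/7 + 5/3) = (3409 + √105) + 44/21 = 71633/21 + √105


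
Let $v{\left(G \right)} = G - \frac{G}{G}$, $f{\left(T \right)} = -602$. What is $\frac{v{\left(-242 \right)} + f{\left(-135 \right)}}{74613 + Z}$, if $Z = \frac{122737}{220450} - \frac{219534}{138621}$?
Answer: $- \frac{1229635930250}{108574630648487} \approx -0.011325$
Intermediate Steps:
$Z = - \frac{1494397363}{1455190450}$ ($Z = 122737 \cdot \frac{1}{220450} - \frac{10454}{6601} = \frac{122737}{220450} - \frac{10454}{6601} = - \frac{1494397363}{1455190450} \approx -1.0269$)
$v{\left(G \right)} = -1 + G$ ($v{\left(G \right)} = G - 1 = -1 + G$)
$\frac{v{\left(-242 \right)} + f{\left(-135 \right)}}{74613 + Z} = \frac{\left(-1 - 242\right) - 602}{74613 - \frac{1494397363}{1455190450}} = \frac{-243 - 602}{\frac{108574630648487}{1455190450}} = \left(-845\right) \frac{1455190450}{108574630648487} = - \frac{1229635930250}{108574630648487}$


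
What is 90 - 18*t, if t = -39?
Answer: 792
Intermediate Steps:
90 - 18*t = 90 - 18*(-39) = 90 + 702 = 792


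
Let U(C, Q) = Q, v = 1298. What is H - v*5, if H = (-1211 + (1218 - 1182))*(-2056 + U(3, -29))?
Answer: 2443385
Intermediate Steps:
H = 2449875 (H = (-1211 + (1218 - 1182))*(-2056 - 29) = (-1211 + 36)*(-2085) = -1175*(-2085) = 2449875)
H - v*5 = 2449875 - 1298*5 = 2449875 - 1*6490 = 2449875 - 6490 = 2443385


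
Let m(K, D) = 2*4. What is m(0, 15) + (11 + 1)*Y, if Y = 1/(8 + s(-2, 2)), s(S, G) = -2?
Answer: 10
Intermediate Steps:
m(K, D) = 8
Y = 1/6 (Y = 1/(8 - 2) = 1/6 ≈ 0.16667)
m(0, 15) + (11 + 1)*Y = 8 + (11 + 1)*(1/6) = 8 + 12*(1/6) = 8 + 2 = 10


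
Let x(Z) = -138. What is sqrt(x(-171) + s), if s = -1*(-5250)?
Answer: 6*sqrt(142) ≈ 71.498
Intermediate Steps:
s = 5250
sqrt(x(-171) + s) = sqrt(-138 + 5250) = sqrt(5112) = 6*sqrt(142)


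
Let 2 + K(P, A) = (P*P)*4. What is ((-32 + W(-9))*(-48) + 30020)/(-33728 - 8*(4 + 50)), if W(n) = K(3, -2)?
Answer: -7481/8540 ≈ -0.87600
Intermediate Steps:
K(P, A) = -2 + 4*P² (K(P, A) = -2 + (P*P)*4 = -2 + P²*4 = -2 + 4*P²)
W(n) = 34 (W(n) = -2 + 4*3² = -2 + 4*9 = -2 + 36 = 34)
((-32 + W(-9))*(-48) + 30020)/(-33728 - 8*(4 + 50)) = ((-32 + 34)*(-48) + 30020)/(-33728 - 8*(4 + 50)) = (2*(-48) + 30020)/(-33728 - 8*54) = (-96 + 30020)/(-33728 - 432) = 29924/(-34160) = 29924*(-1/34160) = -7481/8540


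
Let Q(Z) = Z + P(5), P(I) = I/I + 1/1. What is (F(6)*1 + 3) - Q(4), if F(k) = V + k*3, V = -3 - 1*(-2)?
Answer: 14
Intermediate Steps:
V = -1 (V = -3 + 2 = -1)
P(I) = 2 (P(I) = 1 + 1*1 = 1 + 1 = 2)
F(k) = -1 + 3*k (F(k) = -1 + k*3 = -1 + 3*k)
Q(Z) = 2 + Z (Q(Z) = Z + 2 = 2 + Z)
(F(6)*1 + 3) - Q(4) = ((-1 + 3*6)*1 + 3) - (2 + 4) = ((-1 + 18)*1 + 3) - 1*6 = (17*1 + 3) - 6 = (17 + 3) - 6 = 20 - 6 = 14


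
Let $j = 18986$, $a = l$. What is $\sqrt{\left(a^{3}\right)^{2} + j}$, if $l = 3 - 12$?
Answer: $\sqrt{550427} \approx 741.91$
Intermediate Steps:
$l = -9$ ($l = 3 - 12 = -9$)
$a = -9$
$\sqrt{\left(a^{3}\right)^{2} + j} = \sqrt{\left(\left(-9\right)^{3}\right)^{2} + 18986} = \sqrt{\left(-729\right)^{2} + 18986} = \sqrt{531441 + 18986} = \sqrt{550427}$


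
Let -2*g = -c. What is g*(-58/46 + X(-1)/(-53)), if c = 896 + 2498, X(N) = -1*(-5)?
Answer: -2803444/1219 ≈ -2299.8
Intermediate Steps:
X(N) = 5
c = 3394
g = 1697 (g = -(-1)*3394/2 = -½*(-3394) = 1697)
g*(-58/46 + X(-1)/(-53)) = 1697*(-58/46 + 5/(-53)) = 1697*(-58*1/46 + 5*(-1/53)) = 1697*(-29/23 - 5/53) = 1697*(-1652/1219) = -2803444/1219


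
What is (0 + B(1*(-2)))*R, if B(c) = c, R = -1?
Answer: 2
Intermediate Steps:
(0 + B(1*(-2)))*R = (0 + 1*(-2))*(-1) = (0 - 2)*(-1) = -2*(-1) = 2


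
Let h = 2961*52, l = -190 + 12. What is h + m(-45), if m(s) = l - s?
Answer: 153839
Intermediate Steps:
l = -178
h = 153972
m(s) = -178 - s
h + m(-45) = 153972 + (-178 - 1*(-45)) = 153972 + (-178 + 45) = 153972 - 133 = 153839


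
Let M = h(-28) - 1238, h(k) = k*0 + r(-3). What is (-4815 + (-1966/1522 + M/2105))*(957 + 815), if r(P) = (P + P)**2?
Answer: -13673029339264/1601905 ≈ -8.5355e+6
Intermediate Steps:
r(P) = 4*P**2 (r(P) = (2*P)**2 = 4*P**2)
h(k) = 36 (h(k) = k*0 + 4*(-3)**2 = 0 + 4*9 = 0 + 36 = 36)
M = -1202 (M = 36 - 1238 = -1202)
(-4815 + (-1966/1522 + M/2105))*(957 + 815) = (-4815 + (-1966/1522 - 1202/2105))*(957 + 815) = (-4815 + (-1966*1/1522 - 1202*1/2105))*1772 = (-4815 + (-983/761 - 1202/2105))*1772 = (-4815 - 2983937/1601905)*1772 = -7716156512/1601905*1772 = -13673029339264/1601905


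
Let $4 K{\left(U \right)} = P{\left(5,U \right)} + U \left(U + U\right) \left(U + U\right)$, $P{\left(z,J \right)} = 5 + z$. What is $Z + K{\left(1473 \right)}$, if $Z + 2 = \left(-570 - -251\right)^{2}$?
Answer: $\frac{6392225157}{2} \approx 3.1961 \cdot 10^{9}$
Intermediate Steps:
$K{\left(U \right)} = \frac{5}{2} + U^{3}$ ($K{\left(U \right)} = \frac{\left(5 + 5\right) + U \left(U + U\right) \left(U + U\right)}{4} = \frac{10 + U 2 U 2 U}{4} = \frac{10 + U 4 U^{2}}{4} = \frac{10 + 4 U^{3}}{4} = \frac{5}{2} + U^{3}$)
$Z = 101759$ ($Z = -2 + \left(-570 - -251\right)^{2} = -2 + \left(-570 + 251\right)^{2} = -2 + \left(-319\right)^{2} = -2 + 101761 = 101759$)
$Z + K{\left(1473 \right)} = 101759 + \left(\frac{5}{2} + 1473^{3}\right) = 101759 + \left(\frac{5}{2} + 3196010817\right) = 101759 + \frac{6392021639}{2} = \frac{6392225157}{2}$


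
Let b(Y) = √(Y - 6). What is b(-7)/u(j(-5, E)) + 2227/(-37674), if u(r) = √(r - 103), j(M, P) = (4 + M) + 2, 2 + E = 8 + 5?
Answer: -2227/37674 + √1326/102 ≈ 0.29789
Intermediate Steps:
E = 11 (E = -2 + (8 + 5) = -2 + 13 = 11)
b(Y) = √(-6 + Y)
j(M, P) = 6 + M
u(r) = √(-103 + r)
b(-7)/u(j(-5, E)) + 2227/(-37674) = √(-6 - 7)/(√(-103 + (6 - 5))) + 2227/(-37674) = √(-13)/(√(-103 + 1)) + 2227*(-1/37674) = (I*√13)/(√(-102)) - 2227/37674 = (I*√13)/((I*√102)) - 2227/37674 = (I*√13)*(-I*√102/102) - 2227/37674 = √1326/102 - 2227/37674 = -2227/37674 + √1326/102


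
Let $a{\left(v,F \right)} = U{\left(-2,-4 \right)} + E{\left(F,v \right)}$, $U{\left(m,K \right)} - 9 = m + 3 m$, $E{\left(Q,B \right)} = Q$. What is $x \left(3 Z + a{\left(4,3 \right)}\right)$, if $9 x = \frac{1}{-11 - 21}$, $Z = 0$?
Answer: $- \frac{1}{72} \approx -0.013889$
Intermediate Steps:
$U{\left(m,K \right)} = 9 + 4 m$ ($U{\left(m,K \right)} = 9 + \left(m + 3 m\right) = 9 + 4 m$)
$a{\left(v,F \right)} = 1 + F$ ($a{\left(v,F \right)} = \left(9 + 4 \left(-2\right)\right) + F = \left(9 - 8\right) + F = 1 + F$)
$x = - \frac{1}{288}$ ($x = \frac{1}{9 \left(-11 - 21\right)} = \frac{1}{9 \left(-32\right)} = \frac{1}{9} \left(- \frac{1}{32}\right) = - \frac{1}{288} \approx -0.0034722$)
$x \left(3 Z + a{\left(4,3 \right)}\right) = - \frac{3 \cdot 0 + \left(1 + 3\right)}{288} = - \frac{0 + 4}{288} = \left(- \frac{1}{288}\right) 4 = - \frac{1}{72}$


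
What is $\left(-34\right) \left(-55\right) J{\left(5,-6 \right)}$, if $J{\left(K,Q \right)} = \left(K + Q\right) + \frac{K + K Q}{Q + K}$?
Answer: $44880$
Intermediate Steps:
$J{\left(K,Q \right)} = K + Q + \frac{K + K Q}{K + Q}$ ($J{\left(K,Q \right)} = \left(K + Q\right) + \frac{K + K Q}{K + Q} = K + Q + \frac{K + K Q}{K + Q}$)
$\left(-34\right) \left(-55\right) J{\left(5,-6 \right)} = \left(-34\right) \left(-55\right) \frac{5 + 5^{2} + \left(-6\right)^{2} + 3 \cdot 5 \left(-6\right)}{5 - 6} = 1870 \frac{5 + 25 + 36 - 90}{-1} = 1870 \left(\left(-1\right) \left(-24\right)\right) = 1870 \cdot 24 = 44880$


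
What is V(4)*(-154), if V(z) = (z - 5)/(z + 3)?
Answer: 22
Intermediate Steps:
V(z) = (-5 + z)/(3 + z)
V(4)*(-154) = ((-5 + 4)/(3 + 4))*(-154) = (-1/7)*(-154) = ((1/7)*(-1))*(-154) = -1/7*(-154) = 22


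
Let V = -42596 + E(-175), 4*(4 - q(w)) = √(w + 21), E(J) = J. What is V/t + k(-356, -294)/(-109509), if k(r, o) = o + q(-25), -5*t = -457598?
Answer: -23286343775/50111099382 + I/219018 ≈ -0.46469 + 4.5658e-6*I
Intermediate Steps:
t = 457598/5 (t = -⅕*(-457598) = 457598/5 ≈ 91520.)
q(w) = 4 - √(21 + w)/4 (q(w) = 4 - √(w + 21)/4 = 4 - √(21 + w)/4)
k(r, o) = 4 + o - I/2 (k(r, o) = o + (4 - √(21 - 25)/4) = o + (4 - I/2) = 4 + o - I/2)
V = -42771 (V = -42596 - 175 = -42771)
V/t + k(-356, -294)/(-109509) = -42771/457598/5 + (4 - 294 - I/2)/(-109509) = -42771*5/457598 + (-290 - I/2)*(-1/109509) = -213855/457598 + (290/109509 + I/219018) = -23286343775/50111099382 + I/219018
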